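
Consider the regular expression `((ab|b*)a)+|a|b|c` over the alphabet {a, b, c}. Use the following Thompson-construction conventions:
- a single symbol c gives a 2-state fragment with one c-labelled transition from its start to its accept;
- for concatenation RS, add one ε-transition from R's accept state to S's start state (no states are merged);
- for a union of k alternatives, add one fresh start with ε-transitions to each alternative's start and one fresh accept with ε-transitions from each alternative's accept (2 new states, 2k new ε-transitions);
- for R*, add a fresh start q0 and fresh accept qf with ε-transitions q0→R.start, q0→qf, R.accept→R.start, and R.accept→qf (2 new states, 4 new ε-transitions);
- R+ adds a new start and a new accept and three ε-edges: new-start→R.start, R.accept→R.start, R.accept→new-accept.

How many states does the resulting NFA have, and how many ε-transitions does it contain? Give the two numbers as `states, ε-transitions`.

22, 21

Per subexpression:
Each of the 7 symbol leaves contributes 2 states and 0 ε-transitions.
  ab → 4 states, 1 ε-transition
  b* → 4 states, 4 ε-transitions
  ab|b* → 10 states, 9 ε-transitions
  (ab|b*)a → 12 states, 10 ε-transitions
  ((ab|b*)a)+ → 14 states, 13 ε-transitions
  ((ab|b*)a)+|a|b|c → 22 states, 21 ε-transitions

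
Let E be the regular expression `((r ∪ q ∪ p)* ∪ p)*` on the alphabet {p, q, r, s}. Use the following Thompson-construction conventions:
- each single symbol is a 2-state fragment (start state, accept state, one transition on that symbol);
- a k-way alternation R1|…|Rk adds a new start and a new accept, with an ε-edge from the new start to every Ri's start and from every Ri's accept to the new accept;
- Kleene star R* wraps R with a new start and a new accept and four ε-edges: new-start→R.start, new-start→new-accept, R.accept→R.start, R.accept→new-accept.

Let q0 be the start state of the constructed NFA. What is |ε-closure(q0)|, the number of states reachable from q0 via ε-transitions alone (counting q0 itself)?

11

Compute the ε-closure size of each fragment's start state recursively; a symbol fragment's start has no outgoing ε-edge, so its closure is just itself (size 1).
  r ∪ q ∪ p : C = 1 + 1 + 1 + 1 = 4 (the new accept is not ε-reachable since no branch accepts ε)
  (r ∪ q ∪ p)* : new start has ε-edges to the inner start and to the new accept, so C = 2 + 4 = 6
  (r ∪ q ∪ p)* ∪ p : C = 1 (new start) + (6 + 1) + 1 (new accept, since some branch ε-reaches its own accept) = 9
  ((r ∪ q ∪ p)* ∪ p)* : C = 1 (new start) + 9 (body) + 1 (new accept) = 11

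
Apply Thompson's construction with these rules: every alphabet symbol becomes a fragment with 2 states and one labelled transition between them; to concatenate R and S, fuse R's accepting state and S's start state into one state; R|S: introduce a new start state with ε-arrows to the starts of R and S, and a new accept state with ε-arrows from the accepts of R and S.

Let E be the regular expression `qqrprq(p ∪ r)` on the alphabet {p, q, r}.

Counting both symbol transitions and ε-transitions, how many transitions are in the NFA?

Building bottom-up:
Each of the 8 symbol leaves contributes 1 transition (1 symbol, 0 ε).
  p ∪ r — 6 transitions (2 symbol, 4 ε)
  qqrprq(p ∪ r) — 12 transitions (8 symbol, 4 ε)

12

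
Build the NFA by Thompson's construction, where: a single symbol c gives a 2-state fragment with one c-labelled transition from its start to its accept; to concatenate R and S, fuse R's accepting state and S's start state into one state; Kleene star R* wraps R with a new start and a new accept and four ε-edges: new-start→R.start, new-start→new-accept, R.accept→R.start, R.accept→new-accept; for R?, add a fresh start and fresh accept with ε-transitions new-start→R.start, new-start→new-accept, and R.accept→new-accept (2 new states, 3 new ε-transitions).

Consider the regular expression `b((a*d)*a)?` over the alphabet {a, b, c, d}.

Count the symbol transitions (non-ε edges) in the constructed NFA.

4

By structural recursion:
Each of the 4 symbol leaves contributes exactly 1 symbol transition.
  a* → 1 symbol transition
  a*d → 2 symbol transitions
  (a*d)* → 2 symbol transitions
  (a*d)*a → 3 symbol transitions
  ((a*d)*a)? → 3 symbol transitions
  b((a*d)*a)? → 4 symbol transitions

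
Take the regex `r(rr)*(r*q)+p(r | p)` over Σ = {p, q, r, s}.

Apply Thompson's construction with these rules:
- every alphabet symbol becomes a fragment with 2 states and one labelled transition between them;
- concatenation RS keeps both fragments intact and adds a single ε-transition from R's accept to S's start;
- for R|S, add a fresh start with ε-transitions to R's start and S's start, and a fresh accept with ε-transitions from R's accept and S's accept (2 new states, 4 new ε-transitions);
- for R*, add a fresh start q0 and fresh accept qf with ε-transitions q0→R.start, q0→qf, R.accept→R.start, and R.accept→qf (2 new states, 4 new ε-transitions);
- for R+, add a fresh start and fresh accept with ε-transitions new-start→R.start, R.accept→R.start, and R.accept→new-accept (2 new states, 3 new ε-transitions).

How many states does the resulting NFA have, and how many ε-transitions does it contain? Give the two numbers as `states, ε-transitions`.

Per subexpression:
Each of the 8 symbol leaves contributes 2 states and 0 ε-transitions.
  rr = 4 states, 1 ε-transition
  (rr)* = 6 states, 5 ε-transitions
  r* = 4 states, 4 ε-transitions
  r*q = 6 states, 5 ε-transitions
  (r*q)+ = 8 states, 8 ε-transitions
  r | p = 6 states, 4 ε-transitions
  r(rr)*(r*q)+p(r | p) = 24 states, 21 ε-transitions

24, 21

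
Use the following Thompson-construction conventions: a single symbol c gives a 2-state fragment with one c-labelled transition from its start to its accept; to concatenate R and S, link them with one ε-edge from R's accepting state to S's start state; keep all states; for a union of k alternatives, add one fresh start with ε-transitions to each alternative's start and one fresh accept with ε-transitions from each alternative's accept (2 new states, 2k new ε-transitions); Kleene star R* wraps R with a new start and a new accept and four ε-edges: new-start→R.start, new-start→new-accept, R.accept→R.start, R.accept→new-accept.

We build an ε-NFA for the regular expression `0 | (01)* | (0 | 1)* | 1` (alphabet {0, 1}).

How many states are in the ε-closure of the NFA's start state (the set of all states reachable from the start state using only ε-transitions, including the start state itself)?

12

Compute the ε-closure size of each fragment's start state recursively; a symbol fragment's start has no outgoing ε-edge, so its closure is just itself (size 1).
  01 — |closure| equals the left operand's closure size = 1 (its accept is not ε-reachable, so the closure stops there)
  (01)* — new start has ε-edges to the inner start and to the new accept, so |closure| = 2 + 1 = 3
  0 | 1 — |closure| = 1 + 1 + 1 = 3 (the new accept is not ε-reachable since no branch accepts ε)
  (0 | 1)* — new start has ε-edges to the inner start and to the new accept, so |closure| = 2 + 3 = 5
  0 | (01)* | (0 | 1)* | 1 — new start ε-reaches every alternative's start; at least one alternative accepts ε, so the union's new accept is reached too: |closure| = 1 + 1 + 3 + 5 + 1 + 1 = 12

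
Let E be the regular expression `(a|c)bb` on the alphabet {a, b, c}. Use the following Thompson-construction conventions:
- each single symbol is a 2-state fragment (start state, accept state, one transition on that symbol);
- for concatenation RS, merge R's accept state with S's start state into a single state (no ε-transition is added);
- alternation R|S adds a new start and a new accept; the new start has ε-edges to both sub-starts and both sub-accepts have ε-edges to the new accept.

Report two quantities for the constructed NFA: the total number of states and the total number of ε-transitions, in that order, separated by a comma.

8, 4

Bottom-up over the parse tree:
Each of the 4 symbol leaves contributes 2 states and 0 ε-transitions.
  a|c — 6 states, 4 ε-transitions
  (a|c)bb — 8 states, 4 ε-transitions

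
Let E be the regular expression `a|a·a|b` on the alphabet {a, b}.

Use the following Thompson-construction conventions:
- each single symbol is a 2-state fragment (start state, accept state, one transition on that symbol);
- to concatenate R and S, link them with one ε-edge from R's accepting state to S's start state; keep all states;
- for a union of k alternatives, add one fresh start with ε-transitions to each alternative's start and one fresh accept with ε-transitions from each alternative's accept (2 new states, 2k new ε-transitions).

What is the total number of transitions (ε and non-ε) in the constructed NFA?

Building bottom-up:
Each of the 4 symbol leaves contributes 1 transition (1 symbol, 0 ε).
  a·a = 3 transitions (2 symbol, 1 ε)
  a|a·a|b = 11 transitions (4 symbol, 7 ε)

11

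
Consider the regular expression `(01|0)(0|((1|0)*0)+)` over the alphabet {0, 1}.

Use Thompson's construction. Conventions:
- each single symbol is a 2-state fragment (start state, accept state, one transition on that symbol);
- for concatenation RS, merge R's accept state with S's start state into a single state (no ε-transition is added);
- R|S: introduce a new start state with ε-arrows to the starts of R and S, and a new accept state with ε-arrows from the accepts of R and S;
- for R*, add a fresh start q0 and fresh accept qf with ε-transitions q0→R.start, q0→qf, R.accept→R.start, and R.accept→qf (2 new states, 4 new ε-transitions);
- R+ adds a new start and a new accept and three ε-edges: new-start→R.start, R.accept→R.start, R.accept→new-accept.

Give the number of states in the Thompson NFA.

Bottom-up over the parse tree:
Each of the 7 symbol leaves contributes a 2-state fragment.
  01 = 3 states
  01|0 = 7 states
  1|0 = 6 states
  (1|0)* = 8 states
  (1|0)*0 = 9 states
  ((1|0)*0)+ = 11 states
  0|((1|0)*0)+ = 15 states
  (01|0)(0|((1|0)*0)+) = 21 states

21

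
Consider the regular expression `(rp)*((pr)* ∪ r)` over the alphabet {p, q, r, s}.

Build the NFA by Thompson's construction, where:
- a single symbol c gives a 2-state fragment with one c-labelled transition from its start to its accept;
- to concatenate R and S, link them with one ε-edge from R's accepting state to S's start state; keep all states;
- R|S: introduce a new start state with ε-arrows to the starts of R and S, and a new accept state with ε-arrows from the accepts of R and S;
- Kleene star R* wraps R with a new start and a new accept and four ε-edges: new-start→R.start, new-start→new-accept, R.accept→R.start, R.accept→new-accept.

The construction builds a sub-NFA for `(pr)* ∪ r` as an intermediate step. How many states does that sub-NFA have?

10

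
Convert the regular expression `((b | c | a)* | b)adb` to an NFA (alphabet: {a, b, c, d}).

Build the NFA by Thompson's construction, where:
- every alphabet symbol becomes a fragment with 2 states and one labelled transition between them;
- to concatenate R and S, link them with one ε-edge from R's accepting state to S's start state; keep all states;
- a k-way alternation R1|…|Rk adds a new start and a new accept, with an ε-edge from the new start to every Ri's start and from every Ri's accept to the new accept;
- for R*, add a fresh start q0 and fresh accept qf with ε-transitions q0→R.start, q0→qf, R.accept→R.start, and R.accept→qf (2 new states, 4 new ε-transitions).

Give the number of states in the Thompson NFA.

20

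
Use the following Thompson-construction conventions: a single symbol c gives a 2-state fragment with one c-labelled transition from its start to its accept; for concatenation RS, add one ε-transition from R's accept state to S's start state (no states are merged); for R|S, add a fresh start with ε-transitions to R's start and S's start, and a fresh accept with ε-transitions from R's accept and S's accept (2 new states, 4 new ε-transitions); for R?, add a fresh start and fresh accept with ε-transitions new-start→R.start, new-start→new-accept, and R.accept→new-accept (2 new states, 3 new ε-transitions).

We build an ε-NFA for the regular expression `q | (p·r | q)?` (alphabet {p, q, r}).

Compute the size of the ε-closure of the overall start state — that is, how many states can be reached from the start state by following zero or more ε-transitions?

Compute the ε-closure size of each fragment's start state recursively; a symbol fragment's start has no outgoing ε-edge, so its closure is just itself (size 1).
  p·r — |ε-closure| equals the left operand's closure size = 1 (its accept is not ε-reachable, so the closure stops there)
  p·r | q — |ε-closure| = 1 + 1 + 1 = 3 (the new accept is not ε-reachable since no branch accepts ε)
  (p·r | q)? — new start has ε-edges to the inner start and to the new accept, so |ε-closure| = 2 + 3 = 5
  q | (p·r | q)? — |ε-closure| = 1 (new start) + (1 + 5) + 1 (new accept, since some branch ε-reaches its own accept) = 8

8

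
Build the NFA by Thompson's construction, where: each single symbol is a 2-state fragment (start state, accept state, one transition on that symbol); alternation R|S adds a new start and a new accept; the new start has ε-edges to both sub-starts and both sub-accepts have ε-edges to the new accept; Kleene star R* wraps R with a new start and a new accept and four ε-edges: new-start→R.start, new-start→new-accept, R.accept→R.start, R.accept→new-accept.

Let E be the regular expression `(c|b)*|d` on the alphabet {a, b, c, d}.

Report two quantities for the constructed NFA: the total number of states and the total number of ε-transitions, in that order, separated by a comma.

By structural recursion:
Each of the 3 symbol leaves contributes 2 states and 0 ε-transitions.
  c|b = 6 states, 4 ε-transitions
  (c|b)* = 8 states, 8 ε-transitions
  (c|b)*|d = 12 states, 12 ε-transitions

12, 12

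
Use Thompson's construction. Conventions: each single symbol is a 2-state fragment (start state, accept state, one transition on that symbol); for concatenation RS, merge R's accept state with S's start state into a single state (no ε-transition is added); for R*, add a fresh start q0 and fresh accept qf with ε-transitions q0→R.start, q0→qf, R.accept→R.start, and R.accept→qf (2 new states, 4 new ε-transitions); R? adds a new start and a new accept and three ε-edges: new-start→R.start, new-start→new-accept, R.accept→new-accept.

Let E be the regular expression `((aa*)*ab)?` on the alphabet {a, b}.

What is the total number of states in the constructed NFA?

11

Recursing over subexpressions:
Each of the 4 symbol leaves contributes a 2-state fragment.
  a* = 4 states
  aa* = 5 states
  (aa*)* = 7 states
  (aa*)*ab = 9 states
  ((aa*)*ab)? = 11 states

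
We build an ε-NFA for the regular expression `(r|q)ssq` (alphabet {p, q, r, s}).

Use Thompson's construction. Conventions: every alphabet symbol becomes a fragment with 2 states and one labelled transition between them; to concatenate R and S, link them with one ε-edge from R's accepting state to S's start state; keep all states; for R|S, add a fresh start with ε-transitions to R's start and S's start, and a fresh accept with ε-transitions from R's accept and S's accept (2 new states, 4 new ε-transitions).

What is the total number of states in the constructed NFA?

Recursing over subexpressions:
Each of the 5 symbol leaves contributes a 2-state fragment.
  r|q : 6 states
  (r|q)ssq : 12 states

12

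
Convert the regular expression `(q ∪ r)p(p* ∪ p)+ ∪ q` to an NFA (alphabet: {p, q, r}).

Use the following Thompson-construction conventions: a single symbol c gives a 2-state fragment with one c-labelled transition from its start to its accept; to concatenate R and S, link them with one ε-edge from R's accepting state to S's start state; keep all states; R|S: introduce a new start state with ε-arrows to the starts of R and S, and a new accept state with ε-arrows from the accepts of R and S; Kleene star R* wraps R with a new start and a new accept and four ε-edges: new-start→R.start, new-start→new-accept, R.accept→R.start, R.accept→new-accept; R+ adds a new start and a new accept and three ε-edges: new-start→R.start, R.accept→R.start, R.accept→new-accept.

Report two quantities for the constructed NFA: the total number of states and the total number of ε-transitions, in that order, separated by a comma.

22, 21

Bottom-up over the parse tree:
Each of the 6 symbol leaves contributes 2 states and 0 ε-transitions.
  q ∪ r = 6 states, 4 ε-transitions
  p* = 4 states, 4 ε-transitions
  p* ∪ p = 8 states, 8 ε-transitions
  (p* ∪ p)+ = 10 states, 11 ε-transitions
  (q ∪ r)p(p* ∪ p)+ = 18 states, 17 ε-transitions
  (q ∪ r)p(p* ∪ p)+ ∪ q = 22 states, 21 ε-transitions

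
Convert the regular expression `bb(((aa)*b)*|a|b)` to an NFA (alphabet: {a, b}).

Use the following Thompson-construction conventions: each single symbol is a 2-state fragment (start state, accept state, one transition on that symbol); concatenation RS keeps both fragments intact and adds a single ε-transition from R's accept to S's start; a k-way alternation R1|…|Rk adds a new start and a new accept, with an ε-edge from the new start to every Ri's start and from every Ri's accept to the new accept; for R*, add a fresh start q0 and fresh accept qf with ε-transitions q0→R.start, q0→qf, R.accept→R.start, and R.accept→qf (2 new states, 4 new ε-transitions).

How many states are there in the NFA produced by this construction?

20

Bottom-up over the parse tree:
Each of the 7 symbol leaves contributes a 2-state fragment.
  aa = 4 states
  (aa)* = 6 states
  (aa)*b = 8 states
  ((aa)*b)* = 10 states
  ((aa)*b)*|a|b = 16 states
  bb(((aa)*b)*|a|b) = 20 states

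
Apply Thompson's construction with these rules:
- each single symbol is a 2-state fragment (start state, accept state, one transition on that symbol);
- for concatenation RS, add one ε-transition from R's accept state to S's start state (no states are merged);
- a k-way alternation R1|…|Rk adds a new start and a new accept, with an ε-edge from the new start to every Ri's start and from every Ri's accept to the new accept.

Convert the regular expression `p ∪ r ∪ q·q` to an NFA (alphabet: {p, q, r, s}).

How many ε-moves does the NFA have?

Bottom-up over the parse tree:
Each of the 4 symbol leaves contributes 0 ε-transitions.
  q·q → 1 ε-transition
  p ∪ r ∪ q·q → 7 ε-transitions

7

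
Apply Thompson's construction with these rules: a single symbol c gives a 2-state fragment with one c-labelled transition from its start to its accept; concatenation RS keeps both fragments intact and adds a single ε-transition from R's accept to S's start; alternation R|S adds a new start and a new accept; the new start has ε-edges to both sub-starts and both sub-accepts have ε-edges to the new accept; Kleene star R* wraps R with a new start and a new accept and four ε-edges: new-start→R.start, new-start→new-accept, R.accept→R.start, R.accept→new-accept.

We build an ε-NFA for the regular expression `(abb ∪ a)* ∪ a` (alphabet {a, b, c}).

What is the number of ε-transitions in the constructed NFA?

14

Bottom-up over the parse tree:
Each of the 5 symbol leaves contributes 0 ε-transitions.
  abb — 2 ε-transitions
  abb ∪ a — 6 ε-transitions
  (abb ∪ a)* — 10 ε-transitions
  (abb ∪ a)* ∪ a — 14 ε-transitions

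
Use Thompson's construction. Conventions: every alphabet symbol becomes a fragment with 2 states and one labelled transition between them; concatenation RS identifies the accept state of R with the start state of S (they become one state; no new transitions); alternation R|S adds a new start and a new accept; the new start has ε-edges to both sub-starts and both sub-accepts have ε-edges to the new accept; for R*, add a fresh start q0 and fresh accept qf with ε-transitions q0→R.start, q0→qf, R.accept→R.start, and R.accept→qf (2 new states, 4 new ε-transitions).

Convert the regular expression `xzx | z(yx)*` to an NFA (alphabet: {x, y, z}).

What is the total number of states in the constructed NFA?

Building bottom-up:
Each of the 6 symbol leaves contributes a 2-state fragment.
  xzx — 4 states
  yx — 3 states
  (yx)* — 5 states
  z(yx)* — 6 states
  xzx | z(yx)* — 12 states

12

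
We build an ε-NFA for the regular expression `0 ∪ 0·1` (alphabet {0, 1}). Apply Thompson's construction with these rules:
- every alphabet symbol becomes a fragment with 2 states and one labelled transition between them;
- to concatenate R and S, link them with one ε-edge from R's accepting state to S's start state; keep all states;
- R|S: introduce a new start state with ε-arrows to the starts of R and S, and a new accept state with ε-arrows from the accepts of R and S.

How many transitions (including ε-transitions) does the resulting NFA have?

Building bottom-up:
Each of the 3 symbol leaves contributes 1 transition (1 symbol, 0 ε).
  0·1 → 3 transitions (2 symbol, 1 ε)
  0 ∪ 0·1 → 8 transitions (3 symbol, 5 ε)

8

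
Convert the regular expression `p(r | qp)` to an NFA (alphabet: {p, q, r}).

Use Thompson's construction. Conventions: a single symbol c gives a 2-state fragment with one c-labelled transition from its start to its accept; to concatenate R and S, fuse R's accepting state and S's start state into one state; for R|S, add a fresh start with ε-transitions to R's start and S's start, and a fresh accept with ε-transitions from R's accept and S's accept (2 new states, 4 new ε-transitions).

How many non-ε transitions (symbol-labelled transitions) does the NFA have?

Recursing over subexpressions:
Each of the 4 symbol leaves contributes exactly 1 symbol transition.
  qp : 2 symbol transitions
  r | qp : 3 symbol transitions
  p(r | qp) : 4 symbol transitions

4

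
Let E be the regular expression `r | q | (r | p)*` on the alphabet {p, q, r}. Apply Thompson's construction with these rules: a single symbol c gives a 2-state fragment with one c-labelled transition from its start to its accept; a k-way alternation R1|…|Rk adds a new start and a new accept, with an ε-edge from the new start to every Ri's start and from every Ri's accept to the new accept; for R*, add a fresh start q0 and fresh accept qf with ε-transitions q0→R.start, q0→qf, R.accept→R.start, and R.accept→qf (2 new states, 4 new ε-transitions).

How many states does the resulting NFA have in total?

14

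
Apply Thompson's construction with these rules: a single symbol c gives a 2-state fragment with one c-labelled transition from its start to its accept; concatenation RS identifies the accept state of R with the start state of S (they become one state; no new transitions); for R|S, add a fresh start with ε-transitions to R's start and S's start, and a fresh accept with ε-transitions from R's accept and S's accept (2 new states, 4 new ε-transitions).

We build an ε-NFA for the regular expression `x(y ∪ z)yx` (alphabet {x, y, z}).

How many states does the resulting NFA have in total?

By structural recursion:
Each of the 5 symbol leaves contributes a 2-state fragment.
  y ∪ z → 6 states
  x(y ∪ z)yx → 9 states

9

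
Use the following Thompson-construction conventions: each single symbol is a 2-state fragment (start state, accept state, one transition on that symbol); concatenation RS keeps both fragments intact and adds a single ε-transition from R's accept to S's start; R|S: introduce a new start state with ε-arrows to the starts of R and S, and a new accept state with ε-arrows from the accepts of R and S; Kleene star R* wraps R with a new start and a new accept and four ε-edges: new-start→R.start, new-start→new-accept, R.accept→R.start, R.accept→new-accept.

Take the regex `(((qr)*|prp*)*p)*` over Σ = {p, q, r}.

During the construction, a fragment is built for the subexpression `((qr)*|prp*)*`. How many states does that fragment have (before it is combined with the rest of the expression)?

18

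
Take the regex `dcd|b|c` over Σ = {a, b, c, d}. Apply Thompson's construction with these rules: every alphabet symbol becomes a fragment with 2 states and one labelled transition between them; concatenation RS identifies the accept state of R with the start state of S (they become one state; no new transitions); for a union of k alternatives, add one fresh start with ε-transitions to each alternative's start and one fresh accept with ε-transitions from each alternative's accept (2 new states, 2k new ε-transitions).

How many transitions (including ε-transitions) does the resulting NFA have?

Bottom-up over the parse tree:
Each of the 5 symbol leaves contributes 1 transition (1 symbol, 0 ε).
  dcd : 3 transitions (3 symbol, 0 ε)
  dcd|b|c : 11 transitions (5 symbol, 6 ε)

11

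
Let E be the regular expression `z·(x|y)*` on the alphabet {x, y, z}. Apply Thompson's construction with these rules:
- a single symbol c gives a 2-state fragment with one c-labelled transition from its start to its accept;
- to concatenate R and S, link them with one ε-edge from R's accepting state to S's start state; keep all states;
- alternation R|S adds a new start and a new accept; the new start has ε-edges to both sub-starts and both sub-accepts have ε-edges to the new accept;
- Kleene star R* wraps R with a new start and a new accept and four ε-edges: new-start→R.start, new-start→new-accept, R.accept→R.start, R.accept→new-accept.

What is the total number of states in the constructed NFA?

Bottom-up over the parse tree:
Each of the 3 symbol leaves contributes a 2-state fragment.
  x|y — 6 states
  (x|y)* — 8 states
  z·(x|y)* — 10 states

10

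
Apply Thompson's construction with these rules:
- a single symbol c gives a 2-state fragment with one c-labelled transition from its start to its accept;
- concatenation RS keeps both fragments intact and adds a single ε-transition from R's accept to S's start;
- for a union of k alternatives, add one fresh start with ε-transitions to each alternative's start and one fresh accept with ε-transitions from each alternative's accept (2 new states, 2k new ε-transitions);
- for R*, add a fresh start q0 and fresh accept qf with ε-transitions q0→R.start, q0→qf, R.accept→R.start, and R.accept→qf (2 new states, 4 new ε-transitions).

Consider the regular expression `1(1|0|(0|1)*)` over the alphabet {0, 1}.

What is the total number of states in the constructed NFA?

Bottom-up over the parse tree:
Each of the 5 symbol leaves contributes a 2-state fragment.
  0|1 = 6 states
  (0|1)* = 8 states
  1|0|(0|1)* = 14 states
  1(1|0|(0|1)*) = 16 states

16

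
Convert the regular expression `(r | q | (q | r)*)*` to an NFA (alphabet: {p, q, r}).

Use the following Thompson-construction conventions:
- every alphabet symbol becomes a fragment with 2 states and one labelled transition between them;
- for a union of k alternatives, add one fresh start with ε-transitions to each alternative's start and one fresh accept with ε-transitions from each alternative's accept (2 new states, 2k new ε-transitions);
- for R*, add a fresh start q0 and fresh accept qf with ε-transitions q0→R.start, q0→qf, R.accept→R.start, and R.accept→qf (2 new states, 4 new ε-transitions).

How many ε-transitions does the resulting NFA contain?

18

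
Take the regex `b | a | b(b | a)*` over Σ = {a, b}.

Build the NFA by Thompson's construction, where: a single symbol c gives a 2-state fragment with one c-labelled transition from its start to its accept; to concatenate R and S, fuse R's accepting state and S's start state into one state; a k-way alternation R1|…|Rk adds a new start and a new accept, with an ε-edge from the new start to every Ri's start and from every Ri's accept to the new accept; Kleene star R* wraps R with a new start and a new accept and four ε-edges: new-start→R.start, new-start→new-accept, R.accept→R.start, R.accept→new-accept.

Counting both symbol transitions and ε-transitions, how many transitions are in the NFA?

Recursing over subexpressions:
Each of the 5 symbol leaves contributes 1 transition (1 symbol, 0 ε).
  b | a — 6 transitions (2 symbol, 4 ε)
  (b | a)* — 10 transitions (2 symbol, 8 ε)
  b(b | a)* — 11 transitions (3 symbol, 8 ε)
  b | a | b(b | a)* — 19 transitions (5 symbol, 14 ε)

19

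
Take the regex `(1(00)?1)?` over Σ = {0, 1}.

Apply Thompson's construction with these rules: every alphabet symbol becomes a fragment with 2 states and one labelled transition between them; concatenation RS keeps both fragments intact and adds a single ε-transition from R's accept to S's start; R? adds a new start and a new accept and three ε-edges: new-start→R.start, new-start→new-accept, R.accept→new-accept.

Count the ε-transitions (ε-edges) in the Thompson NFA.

Per subexpression:
Each of the 4 symbol leaves contributes 0 ε-transitions.
  00 = 1 ε-transition
  (00)? = 4 ε-transitions
  1(00)?1 = 6 ε-transitions
  (1(00)?1)? = 9 ε-transitions

9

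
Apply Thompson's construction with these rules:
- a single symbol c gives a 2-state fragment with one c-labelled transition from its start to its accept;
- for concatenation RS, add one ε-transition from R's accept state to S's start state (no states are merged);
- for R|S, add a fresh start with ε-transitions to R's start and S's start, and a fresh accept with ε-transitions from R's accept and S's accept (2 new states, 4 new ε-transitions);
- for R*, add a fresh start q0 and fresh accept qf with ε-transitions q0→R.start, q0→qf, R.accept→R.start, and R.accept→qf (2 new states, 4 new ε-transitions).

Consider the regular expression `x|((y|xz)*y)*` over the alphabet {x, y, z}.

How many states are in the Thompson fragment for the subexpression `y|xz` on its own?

8

Fragment for `y|xz`:
Each of the 3 symbol leaves contributes a 2-state fragment.
  xz = 4 states
  y|xz = 8 states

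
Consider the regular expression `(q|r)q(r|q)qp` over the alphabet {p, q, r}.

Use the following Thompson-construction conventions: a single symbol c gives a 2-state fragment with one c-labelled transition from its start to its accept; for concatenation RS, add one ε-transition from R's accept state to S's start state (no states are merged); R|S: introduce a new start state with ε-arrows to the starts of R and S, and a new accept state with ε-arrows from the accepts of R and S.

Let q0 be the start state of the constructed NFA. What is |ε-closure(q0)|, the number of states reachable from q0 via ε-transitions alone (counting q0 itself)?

3

Let C(F) = |ε-closure(F.start)| within fragment F, and note whether F accepts ε. Symbol fragments have C = 1 and do not accept ε. Then:
  q|r : |ε-closure| = 1 + 1 + 1 = 3 (the new accept is not ε-reachable since no branch accepts ε)
  r|q : new start ε-reaches every alternative's start; none of them accept ε, so the new accept is not reached: |ε-closure| = 1 + 1 + 1 = 3
  (q|r)q(r|q)qp : same as the first factor's closure: |ε-closure| = 3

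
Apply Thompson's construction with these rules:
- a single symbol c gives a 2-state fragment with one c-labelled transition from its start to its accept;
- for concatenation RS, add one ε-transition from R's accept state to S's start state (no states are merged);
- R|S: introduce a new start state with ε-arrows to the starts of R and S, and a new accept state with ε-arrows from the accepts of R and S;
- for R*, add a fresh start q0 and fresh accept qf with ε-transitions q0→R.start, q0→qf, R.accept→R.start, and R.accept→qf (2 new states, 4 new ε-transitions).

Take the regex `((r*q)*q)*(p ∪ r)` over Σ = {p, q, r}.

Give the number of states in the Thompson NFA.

18

By structural recursion:
Each of the 5 symbol leaves contributes a 2-state fragment.
  r* — 4 states
  r*q — 6 states
  (r*q)* — 8 states
  (r*q)*q — 10 states
  ((r*q)*q)* — 12 states
  p ∪ r — 6 states
  ((r*q)*q)*(p ∪ r) — 18 states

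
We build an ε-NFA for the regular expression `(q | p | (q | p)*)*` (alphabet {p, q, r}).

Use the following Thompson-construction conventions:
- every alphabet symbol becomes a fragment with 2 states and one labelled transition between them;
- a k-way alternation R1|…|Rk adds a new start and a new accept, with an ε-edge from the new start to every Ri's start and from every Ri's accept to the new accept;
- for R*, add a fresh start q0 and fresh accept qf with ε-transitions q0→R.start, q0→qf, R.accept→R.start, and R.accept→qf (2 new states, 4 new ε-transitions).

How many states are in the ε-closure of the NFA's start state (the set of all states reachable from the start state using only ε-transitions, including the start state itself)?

11

Compute the ε-closure size of each fragment's start state recursively; a symbol fragment's start has no outgoing ε-edge, so its closure is just itself (size 1).
  q | p — new start ε-reaches every alternative's start; none of them accept ε, so the new accept is not reached: |closure| = 1 + 1 + 1 = 3
  (q | p)* — new start has ε-edges to the inner start and to the new accept, so |closure| = 2 + 3 = 5
  q | p | (q | p)* — new start ε-reaches every alternative's start; at least one alternative accepts ε, so the union's new accept is reached too: |closure| = 1 + 1 + 1 + 5 + 1 = 9
  (q | p | (q | p)*)* — |closure| = 1 (new start) + 9 (body) + 1 (new accept) = 11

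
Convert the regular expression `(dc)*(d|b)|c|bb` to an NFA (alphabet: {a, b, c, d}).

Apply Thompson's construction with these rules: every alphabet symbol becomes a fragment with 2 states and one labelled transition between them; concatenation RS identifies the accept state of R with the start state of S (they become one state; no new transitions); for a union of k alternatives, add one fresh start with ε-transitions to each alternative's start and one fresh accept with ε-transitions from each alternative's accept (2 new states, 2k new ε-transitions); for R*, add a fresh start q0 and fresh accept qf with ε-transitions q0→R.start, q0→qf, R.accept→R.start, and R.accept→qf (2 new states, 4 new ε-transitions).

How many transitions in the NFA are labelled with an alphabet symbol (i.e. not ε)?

Recursing over subexpressions:
Each of the 7 symbol leaves contributes exactly 1 symbol transition.
  dc = 2 symbol transitions
  (dc)* = 2 symbol transitions
  d|b = 2 symbol transitions
  (dc)*(d|b) = 4 symbol transitions
  bb = 2 symbol transitions
  (dc)*(d|b)|c|bb = 7 symbol transitions

7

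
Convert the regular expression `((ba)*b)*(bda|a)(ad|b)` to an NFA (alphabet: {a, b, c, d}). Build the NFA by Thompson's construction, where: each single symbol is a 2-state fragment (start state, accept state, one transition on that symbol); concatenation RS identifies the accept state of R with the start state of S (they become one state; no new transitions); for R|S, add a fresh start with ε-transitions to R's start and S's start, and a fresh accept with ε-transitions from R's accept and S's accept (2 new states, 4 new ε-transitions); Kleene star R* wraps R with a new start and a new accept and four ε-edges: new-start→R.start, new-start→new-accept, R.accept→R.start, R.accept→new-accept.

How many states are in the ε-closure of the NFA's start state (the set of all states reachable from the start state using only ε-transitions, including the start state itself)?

7

Let C(F) = |ε-closure(F.start)| within fragment F, and note whether F accepts ε. Symbol fragments have C = 1 and do not accept ε. Then:
  ba : same as the first factor's closure: |ε-closure| = 1
  (ba)* : new start has ε-edges to the inner start and to the new accept, so |ε-closure| = 2 + 1 = 3
  (ba)*b : the left operand accepts ε, so the closure extends into the next operand (the shared merged state is already counted); |ε-closure| = 3 + (1−1) = 3
  ((ba)*b)* : new start has ε-edges to the inner start and to the new accept, so |ε-closure| = 2 + 3 = 5
  bda : same as the first factor's closure: |ε-closure| = 1
  bda|a : new start ε-reaches every alternative's start; none of them accept ε, so the new accept is not reached: |ε-closure| = 1 + 1 + 1 = 3
  ad : |ε-closure| equals the left operand's closure size = 1 (its accept is not ε-reachable, so the closure stops there)
  ad|b : new start ε-reaches every alternative's start; none of them accept ε, so the new accept is not reached: |ε-closure| = 1 + 1 + 1 = 3
  ((ba)*b)*(bda|a)(ad|b) : the left operand accepts ε, so the closure extends into the next operand (the shared merged state is already counted); |ε-closure| = 5 + (3−1) = 7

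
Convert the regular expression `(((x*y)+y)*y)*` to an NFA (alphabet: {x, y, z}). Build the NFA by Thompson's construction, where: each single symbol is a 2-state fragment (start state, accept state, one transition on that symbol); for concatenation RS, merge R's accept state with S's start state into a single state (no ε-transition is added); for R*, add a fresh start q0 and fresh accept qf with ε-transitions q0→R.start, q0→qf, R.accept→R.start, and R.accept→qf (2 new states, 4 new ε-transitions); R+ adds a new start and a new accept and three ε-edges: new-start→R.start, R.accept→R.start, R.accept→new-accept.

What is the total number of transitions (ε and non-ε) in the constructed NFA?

By structural recursion:
Each of the 4 symbol leaves contributes 1 transition (1 symbol, 0 ε).
  x* — 5 transitions (1 symbol, 4 ε)
  x*y — 6 transitions (2 symbol, 4 ε)
  (x*y)+ — 9 transitions (2 symbol, 7 ε)
  (x*y)+y — 10 transitions (3 symbol, 7 ε)
  ((x*y)+y)* — 14 transitions (3 symbol, 11 ε)
  ((x*y)+y)*y — 15 transitions (4 symbol, 11 ε)
  (((x*y)+y)*y)* — 19 transitions (4 symbol, 15 ε)

19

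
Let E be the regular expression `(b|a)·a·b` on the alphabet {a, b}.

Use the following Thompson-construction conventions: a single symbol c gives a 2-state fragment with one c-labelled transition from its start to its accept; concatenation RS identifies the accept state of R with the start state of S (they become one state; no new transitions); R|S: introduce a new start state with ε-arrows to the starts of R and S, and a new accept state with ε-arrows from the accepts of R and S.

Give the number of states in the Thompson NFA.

Building bottom-up:
Each of the 4 symbol leaves contributes a 2-state fragment.
  b|a — 6 states
  (b|a)·a·b — 8 states

8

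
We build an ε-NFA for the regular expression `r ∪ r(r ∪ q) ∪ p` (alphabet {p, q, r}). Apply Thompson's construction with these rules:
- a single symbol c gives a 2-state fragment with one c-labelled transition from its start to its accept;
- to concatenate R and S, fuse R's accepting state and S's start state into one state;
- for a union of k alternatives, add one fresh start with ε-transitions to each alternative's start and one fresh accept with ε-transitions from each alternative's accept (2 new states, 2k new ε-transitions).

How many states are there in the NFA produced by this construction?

13

By structural recursion:
Each of the 5 symbol leaves contributes a 2-state fragment.
  r ∪ q — 6 states
  r(r ∪ q) — 7 states
  r ∪ r(r ∪ q) ∪ p — 13 states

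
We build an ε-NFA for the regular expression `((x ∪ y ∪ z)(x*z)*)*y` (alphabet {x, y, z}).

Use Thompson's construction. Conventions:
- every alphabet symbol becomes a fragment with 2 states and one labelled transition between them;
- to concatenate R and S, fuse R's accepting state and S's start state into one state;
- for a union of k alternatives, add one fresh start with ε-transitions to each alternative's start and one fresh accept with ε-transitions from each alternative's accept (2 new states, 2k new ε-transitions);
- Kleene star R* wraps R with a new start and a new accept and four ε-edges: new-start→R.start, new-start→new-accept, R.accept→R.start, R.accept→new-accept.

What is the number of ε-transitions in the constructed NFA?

18

Recursing over subexpressions:
Each of the 6 symbol leaves contributes 0 ε-transitions.
  x ∪ y ∪ z — 6 ε-transitions
  x* — 4 ε-transitions
  x*z — 4 ε-transitions
  (x*z)* — 8 ε-transitions
  (x ∪ y ∪ z)(x*z)* — 14 ε-transitions
  ((x ∪ y ∪ z)(x*z)*)* — 18 ε-transitions
  ((x ∪ y ∪ z)(x*z)*)*y — 18 ε-transitions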